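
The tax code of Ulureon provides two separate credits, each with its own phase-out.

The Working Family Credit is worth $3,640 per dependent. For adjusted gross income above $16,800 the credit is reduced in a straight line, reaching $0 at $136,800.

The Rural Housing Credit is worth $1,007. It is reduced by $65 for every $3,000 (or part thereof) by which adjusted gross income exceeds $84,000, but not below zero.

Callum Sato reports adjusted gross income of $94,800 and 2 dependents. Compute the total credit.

Working Family Credit: base = 2 × $3,640 = $7,280. $94,800 is $78,000 into a $120,000 phase-out range, leaving 42,000/120,000 of the credit: $7,280 × 42,000/120,000 = $2,548.
Rural Housing Credit: income exceeds $84,000 by $10,800, which is 4 full-or-partial $3,000 increments; reduction = 4 × $65 = $260, leaving $747.
Total: $2,548 + $747 = $3,295.

$3,295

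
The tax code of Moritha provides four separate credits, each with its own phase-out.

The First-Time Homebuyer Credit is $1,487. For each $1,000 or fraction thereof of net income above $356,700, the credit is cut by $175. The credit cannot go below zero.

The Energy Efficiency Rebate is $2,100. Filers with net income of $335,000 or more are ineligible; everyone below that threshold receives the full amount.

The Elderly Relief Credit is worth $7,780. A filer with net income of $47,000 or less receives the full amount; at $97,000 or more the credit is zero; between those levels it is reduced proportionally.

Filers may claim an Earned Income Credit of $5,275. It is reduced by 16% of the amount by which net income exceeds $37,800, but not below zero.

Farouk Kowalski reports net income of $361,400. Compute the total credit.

$612

First-Time Homebuyer Credit: income exceeds $356,700 by $4,700, which is 5 full-or-partial $1,000 increments; reduction = 5 × $175 = $875, leaving $612.
Energy Efficiency Rebate: $361,400 meets or exceeds the $335,000 cutoff, so the credit is $0.
Elderly Relief Credit: $361,400 is at or above $97,000, so the credit is $0.
Earned Income Credit: 16% of the $323,600 excess over $37,800 is $51,776 ≥ base, so the credit is $0.
Total: $612 + $0 + $0 + $0 = $612.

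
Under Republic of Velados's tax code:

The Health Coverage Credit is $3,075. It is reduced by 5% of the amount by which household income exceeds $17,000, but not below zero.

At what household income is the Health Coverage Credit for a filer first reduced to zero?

The credit falls by 5% of each dollar above $17,000, so it reaches zero when the excess is $3,075 / 5% = $61,500: income = $17,000 + $61,500 = $78,500.

$78,500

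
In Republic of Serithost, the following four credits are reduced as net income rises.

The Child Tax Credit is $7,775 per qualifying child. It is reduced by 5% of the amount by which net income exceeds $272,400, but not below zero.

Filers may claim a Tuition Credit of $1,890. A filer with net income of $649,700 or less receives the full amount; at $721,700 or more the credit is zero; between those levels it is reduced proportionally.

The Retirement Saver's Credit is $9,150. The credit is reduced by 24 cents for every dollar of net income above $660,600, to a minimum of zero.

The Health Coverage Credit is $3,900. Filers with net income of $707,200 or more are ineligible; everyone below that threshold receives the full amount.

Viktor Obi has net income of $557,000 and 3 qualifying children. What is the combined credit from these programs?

Child Tax Credit: base = 3 × $7,775 = $23,325. 5% of the $284,600 excess over $272,400 is $14,230; credit = $23,325 − $14,230 = $9,095.
Tuition Credit: $557,000 is at or below the $649,700 threshold, so the full $1,890 applies.
Retirement Saver's Credit: $557,000 is at or below the $660,600 threshold, so the full $9,150 applies.
Health Coverage Credit: $557,000 is below the $707,200 cutoff, so the full $3,900 applies.
Total: $9,095 + $1,890 + $9,150 + $3,900 = $24,035.

$24,035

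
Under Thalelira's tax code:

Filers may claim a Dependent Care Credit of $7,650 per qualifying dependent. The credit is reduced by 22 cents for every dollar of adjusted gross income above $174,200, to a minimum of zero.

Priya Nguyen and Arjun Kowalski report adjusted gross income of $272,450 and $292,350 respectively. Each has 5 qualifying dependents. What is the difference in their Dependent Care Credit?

$4,378

Priya ($272,450): Dependent Care Credit: base = 5 × $7,650 = $38,250. 22% of the $98,250 excess over $174,200 is $21,615; credit = $38,250 − $21,615 = $16,635.
Arjun ($292,350): Dependent Care Credit: base = 5 × $7,650 = $38,250. 22% of the $118,150 excess over $174,200 is $25,993; credit = $38,250 − $25,993 = $12,257.
Difference: |$16,635 − $12,257| = $4,378.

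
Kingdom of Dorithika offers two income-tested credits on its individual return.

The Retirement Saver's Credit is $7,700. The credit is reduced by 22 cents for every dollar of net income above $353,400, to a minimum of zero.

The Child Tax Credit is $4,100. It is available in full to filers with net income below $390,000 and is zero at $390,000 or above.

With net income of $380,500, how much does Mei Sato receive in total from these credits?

Retirement Saver's Credit: 22% of the $27,100 excess over $353,400 is $5,962; credit = $7,700 − $5,962 = $1,738.
Child Tax Credit: $380,500 is below the $390,000 cutoff, so the full $4,100 applies.
Total: $1,738 + $4,100 = $5,838.

$5,838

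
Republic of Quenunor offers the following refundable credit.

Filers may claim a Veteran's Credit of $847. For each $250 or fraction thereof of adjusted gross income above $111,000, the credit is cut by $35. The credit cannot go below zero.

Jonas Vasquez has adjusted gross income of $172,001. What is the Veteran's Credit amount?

Veteran's Credit: income exceeds $111,000 by $61,001 → 245 increments × $35 = $8,575 ≥ base, so the credit is $0.

$0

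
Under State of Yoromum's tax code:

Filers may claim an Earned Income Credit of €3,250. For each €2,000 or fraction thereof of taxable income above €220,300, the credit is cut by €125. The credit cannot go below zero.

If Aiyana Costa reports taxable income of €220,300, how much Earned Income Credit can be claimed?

€3,250

Earned Income Credit: €220,300 is at or below the €220,300 threshold, so the full €3,250 applies.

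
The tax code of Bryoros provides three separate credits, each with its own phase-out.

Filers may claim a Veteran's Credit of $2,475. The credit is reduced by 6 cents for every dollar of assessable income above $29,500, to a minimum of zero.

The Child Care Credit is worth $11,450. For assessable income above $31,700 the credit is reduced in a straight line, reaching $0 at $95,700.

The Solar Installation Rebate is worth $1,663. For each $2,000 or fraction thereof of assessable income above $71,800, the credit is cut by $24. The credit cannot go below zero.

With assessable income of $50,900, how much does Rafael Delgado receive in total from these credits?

Veteran's Credit: 6% of the $21,400 excess over $29,500 is $1,284; credit = $2,475 − $1,284 = $1,191.
Child Care Credit: $50,900 is $19,200 into a $64,000 phase-out range, leaving 44,800/64,000 of the credit: $11,450 × 44,800/64,000 = $8,015.
Solar Installation Rebate: $50,900 is at or below the $71,800 threshold, so the full $1,663 applies.
Total: $1,191 + $8,015 + $1,663 = $10,869.

$10,869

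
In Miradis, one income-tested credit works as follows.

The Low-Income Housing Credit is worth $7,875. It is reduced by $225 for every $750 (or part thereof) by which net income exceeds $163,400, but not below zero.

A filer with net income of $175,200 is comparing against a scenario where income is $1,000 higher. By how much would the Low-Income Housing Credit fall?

$450

At $175,200 — income exceeds $163,400 by $11,800, which is 16 full-or-partial $750 increments; reduction = 16 × $225 = $3,600, leaving $4,275.
At $176,200 — income exceeds $163,400 by $12,800, which is 18 full-or-partial $750 increments; reduction = 18 × $225 = $4,050, leaving $3,825.
Lost: $4,275 − $3,825 = $450.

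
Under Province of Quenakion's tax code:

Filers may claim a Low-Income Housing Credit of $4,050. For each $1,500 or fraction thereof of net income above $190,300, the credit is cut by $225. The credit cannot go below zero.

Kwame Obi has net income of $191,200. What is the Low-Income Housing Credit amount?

Low-Income Housing Credit: income exceeds $190,300 by $900, which is 1 full-or-partial $1,500 increment; reduction = 1 × $225 = $225, leaving $3,825.

$3,825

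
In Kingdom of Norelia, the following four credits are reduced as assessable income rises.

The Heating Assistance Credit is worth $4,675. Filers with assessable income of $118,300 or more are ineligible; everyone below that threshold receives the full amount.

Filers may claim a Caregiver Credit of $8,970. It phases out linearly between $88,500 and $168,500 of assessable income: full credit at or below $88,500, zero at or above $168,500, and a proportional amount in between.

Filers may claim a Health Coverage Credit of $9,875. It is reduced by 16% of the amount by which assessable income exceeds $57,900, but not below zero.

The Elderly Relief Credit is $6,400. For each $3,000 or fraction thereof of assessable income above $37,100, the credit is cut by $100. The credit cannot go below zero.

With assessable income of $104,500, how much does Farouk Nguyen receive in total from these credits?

Heating Assistance Credit: $104,500 is below the $118,300 cutoff, so the full $4,675 applies.
Caregiver Credit: $104,500 is $16,000 into a $80,000 phase-out range, leaving 64,000/80,000 of the credit: $8,970 × 64,000/80,000 = $7,176.
Health Coverage Credit: 16% of the $46,600 excess over $57,900 is $7,456; credit = $9,875 − $7,456 = $2,419.
Elderly Relief Credit: income exceeds $37,100 by $67,400, which is 23 full-or-partial $3,000 increments; reduction = 23 × $100 = $2,300, leaving $4,100.
Total: $4,675 + $7,176 + $2,419 + $4,100 = $18,370.

$18,370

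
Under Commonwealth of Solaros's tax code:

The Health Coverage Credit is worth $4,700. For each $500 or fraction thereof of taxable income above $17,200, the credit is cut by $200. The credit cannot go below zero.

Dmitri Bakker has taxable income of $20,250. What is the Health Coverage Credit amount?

$3,300

Health Coverage Credit: income exceeds $17,200 by $3,050, which is 7 full-or-partial $500 increments; reduction = 7 × $200 = $1,400, leaving $3,300.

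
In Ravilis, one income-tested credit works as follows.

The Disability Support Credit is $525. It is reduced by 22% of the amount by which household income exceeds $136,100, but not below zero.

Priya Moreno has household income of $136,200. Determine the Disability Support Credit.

$503

Disability Support Credit: 22% of the $100 excess over $136,100 is $22; credit = $525 − $22 = $503.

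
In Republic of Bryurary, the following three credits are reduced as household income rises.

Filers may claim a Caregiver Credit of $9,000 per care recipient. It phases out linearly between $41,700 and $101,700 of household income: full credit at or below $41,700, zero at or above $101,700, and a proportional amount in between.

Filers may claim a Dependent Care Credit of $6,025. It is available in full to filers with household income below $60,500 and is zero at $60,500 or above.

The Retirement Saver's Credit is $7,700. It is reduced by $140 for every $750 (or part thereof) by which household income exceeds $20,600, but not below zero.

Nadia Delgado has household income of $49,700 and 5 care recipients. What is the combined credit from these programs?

$47,265

Caregiver Credit: base = 5 × $9,000 = $45,000. $49,700 is $8,000 into a $60,000 phase-out range, leaving 52,000/60,000 of the credit: $45,000 × 52,000/60,000 = $39,000.
Dependent Care Credit: $49,700 is below the $60,500 cutoff, so the full $6,025 applies.
Retirement Saver's Credit: income exceeds $20,600 by $29,100, which is 39 full-or-partial $750 increments; reduction = 39 × $140 = $5,460, leaving $2,240.
Total: $39,000 + $6,025 + $2,240 = $47,265.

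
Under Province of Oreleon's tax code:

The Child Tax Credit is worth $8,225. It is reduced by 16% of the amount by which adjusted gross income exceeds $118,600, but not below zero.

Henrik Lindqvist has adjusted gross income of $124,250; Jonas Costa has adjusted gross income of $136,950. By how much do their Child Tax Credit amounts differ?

Henrik ($124,250): Child Tax Credit: 16% of the $5,650 excess over $118,600 is $904; credit = $8,225 − $904 = $7,321.
Jonas ($136,950): Child Tax Credit: 16% of the $18,350 excess over $118,600 is $2,936; credit = $8,225 − $2,936 = $5,289.
Difference: |$7,321 − $5,289| = $2,032.

$2,032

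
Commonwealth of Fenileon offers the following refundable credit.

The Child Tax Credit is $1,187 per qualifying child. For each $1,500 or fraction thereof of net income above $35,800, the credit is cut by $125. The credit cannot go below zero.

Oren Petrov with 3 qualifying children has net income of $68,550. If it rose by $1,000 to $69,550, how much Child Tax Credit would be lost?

$125

At $68,550 — base = 3 × $1,187 = $3,561. income exceeds $35,800 by $32,750, which is 22 full-or-partial $1,500 increments; reduction = 22 × $125 = $2,750, leaving $811.
At $69,550 — base = 3 × $1,187 = $3,561. income exceeds $35,800 by $33,750, which is 23 full-or-partial $1,500 increments; reduction = 23 × $125 = $2,875, leaving $686.
Lost: $811 − $686 = $125.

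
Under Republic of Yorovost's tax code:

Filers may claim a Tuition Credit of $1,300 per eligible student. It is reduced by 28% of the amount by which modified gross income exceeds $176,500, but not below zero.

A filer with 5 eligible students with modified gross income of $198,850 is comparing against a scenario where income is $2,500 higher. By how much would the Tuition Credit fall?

At $198,850 — base = 5 × $1,300 = $6,500. 28% of the $22,350 excess over $176,500 is $6,258; credit = $6,500 − $6,258 = $242.
At $201,350 — base = 5 × $1,300 = $6,500. 28% of the $24,850 excess over $176,500 is $6,958 ≥ base, so the credit is $0.
Lost: $242 − $0 = $242.

$242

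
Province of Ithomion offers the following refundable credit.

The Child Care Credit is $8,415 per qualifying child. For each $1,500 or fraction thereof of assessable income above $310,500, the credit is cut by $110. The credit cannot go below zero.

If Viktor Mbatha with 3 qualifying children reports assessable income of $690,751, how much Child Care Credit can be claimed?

Child Care Credit: base = 3 × $8,415 = $25,245. income exceeds $310,500 by $380,251 → 254 increments × $110 = $27,940 ≥ base, so the credit is $0.

$0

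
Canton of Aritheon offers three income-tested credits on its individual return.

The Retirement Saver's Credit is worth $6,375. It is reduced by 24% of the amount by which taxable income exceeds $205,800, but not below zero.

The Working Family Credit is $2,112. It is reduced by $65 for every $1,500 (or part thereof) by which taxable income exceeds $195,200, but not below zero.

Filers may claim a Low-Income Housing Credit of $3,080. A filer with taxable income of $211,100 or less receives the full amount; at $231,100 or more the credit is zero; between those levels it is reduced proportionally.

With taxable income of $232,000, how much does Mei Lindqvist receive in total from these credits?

$574

Retirement Saver's Credit: 24% of the $26,200 excess over $205,800 is $6,288; credit = $6,375 − $6,288 = $87.
Working Family Credit: income exceeds $195,200 by $36,800, which is 25 full-or-partial $1,500 increments; reduction = 25 × $65 = $1,625, leaving $487.
Low-Income Housing Credit: $232,000 is at or above $231,100, so the credit is $0.
Total: $87 + $487 + $0 = $574.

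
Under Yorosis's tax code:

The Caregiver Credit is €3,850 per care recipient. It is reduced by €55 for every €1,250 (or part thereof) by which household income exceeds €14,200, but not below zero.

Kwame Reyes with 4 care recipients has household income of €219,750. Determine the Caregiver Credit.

Caregiver Credit: base = 4 × €3,850 = €15,400. income exceeds €14,200 by €205,550, which is 165 full-or-partial €1,250 increments; reduction = 165 × €55 = €9,075, leaving €6,325.

€6,325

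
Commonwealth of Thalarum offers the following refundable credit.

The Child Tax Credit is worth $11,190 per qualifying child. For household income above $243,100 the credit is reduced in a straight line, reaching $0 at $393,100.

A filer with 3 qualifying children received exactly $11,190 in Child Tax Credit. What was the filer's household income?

$343,100

Full credit = 3 × $11,190 = $33,570.
$11,190 is 11,190/33,570 of the full $33,570, so 22,380/33,570 of the $150,000 range has been used: income = $243,100 + $150,000 × 22,380/33,570 = $343,100.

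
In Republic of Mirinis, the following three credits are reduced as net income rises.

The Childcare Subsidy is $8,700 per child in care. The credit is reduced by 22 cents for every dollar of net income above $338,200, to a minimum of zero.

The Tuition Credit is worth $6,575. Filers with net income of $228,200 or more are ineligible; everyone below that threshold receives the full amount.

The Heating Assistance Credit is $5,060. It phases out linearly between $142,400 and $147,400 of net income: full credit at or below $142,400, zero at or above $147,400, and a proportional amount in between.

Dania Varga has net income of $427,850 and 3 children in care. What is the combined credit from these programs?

Childcare Subsidy: base = 3 × $8,700 = $26,100. 22% of the $89,650 excess over $338,200 is $19,723; credit = $26,100 − $19,723 = $6,377.
Tuition Credit: $427,850 meets or exceeds the $228,200 cutoff, so the credit is $0.
Heating Assistance Credit: $427,850 is at or above $147,400, so the credit is $0.
Total: $6,377 + $0 + $0 = $6,377.

$6,377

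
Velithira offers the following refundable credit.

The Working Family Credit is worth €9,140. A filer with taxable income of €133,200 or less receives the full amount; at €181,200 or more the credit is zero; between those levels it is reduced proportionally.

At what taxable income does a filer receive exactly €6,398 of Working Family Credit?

€147,600

€6,398 is 6,398/9,140 of the full €9,140, so 2,742/9,140 of the €48,000 range has been used: income = €133,200 + €48,000 × 2,742/9,140 = €147,600.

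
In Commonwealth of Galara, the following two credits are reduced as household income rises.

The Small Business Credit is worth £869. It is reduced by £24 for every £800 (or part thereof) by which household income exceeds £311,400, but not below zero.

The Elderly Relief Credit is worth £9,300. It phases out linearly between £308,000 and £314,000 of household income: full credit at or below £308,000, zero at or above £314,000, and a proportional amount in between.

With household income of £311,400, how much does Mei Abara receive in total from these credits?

Small Business Credit: £311,400 is at or below the £311,400 threshold, so the full £869 applies.
Elderly Relief Credit: £311,400 is £3,400 into a £6,000 phase-out range, leaving 2,600/6,000 of the credit: £9,300 × 2,600/6,000 = £4,030.
Total: £869 + £4,030 = £4,899.

£4,899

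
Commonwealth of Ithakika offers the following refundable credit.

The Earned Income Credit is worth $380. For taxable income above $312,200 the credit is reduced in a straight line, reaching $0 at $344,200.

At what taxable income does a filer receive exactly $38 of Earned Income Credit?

$38 is 38/380 of the full $380, so 342/380 of the $32,000 range has been used: income = $312,200 + $32,000 × 342/380 = $341,000.

$341,000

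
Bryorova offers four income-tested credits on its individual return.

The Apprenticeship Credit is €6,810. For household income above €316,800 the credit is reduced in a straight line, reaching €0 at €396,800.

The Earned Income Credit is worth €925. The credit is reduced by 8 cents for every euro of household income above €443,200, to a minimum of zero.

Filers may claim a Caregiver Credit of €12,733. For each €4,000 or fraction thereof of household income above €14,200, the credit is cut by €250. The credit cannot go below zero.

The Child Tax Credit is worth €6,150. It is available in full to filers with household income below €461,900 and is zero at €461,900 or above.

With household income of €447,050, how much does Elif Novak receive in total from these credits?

Apprenticeship Credit: €447,050 is at or above €396,800, so the credit is €0.
Earned Income Credit: 8% of the €3,850 excess over €443,200 is €308; credit = €925 − €308 = €617.
Caregiver Credit: income exceeds €14,200 by €432,850 → 109 increments × €250 = €27,250 ≥ base, so the credit is €0.
Child Tax Credit: €447,050 is below the €461,900 cutoff, so the full €6,150 applies.
Total: €0 + €617 + €0 + €6,150 = €6,767.

€6,767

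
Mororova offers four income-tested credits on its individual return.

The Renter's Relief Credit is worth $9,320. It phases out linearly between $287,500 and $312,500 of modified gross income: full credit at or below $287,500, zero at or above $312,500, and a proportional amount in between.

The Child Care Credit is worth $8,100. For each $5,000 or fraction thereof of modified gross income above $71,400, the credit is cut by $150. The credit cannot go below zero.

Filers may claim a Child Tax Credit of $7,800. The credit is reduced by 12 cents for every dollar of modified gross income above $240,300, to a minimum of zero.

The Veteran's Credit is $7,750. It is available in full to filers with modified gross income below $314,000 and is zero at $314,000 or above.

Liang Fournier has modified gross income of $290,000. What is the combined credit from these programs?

$19,474

Renter's Relief Credit: $290,000 is $2,500 into a $25,000 phase-out range, leaving 22,500/25,000 of the credit: $9,320 × 22,500/25,000 = $8,388.
Child Care Credit: income exceeds $71,400 by $218,600, which is 44 full-or-partial $5,000 increments; reduction = 44 × $150 = $6,600, leaving $1,500.
Child Tax Credit: 12% of the $49,700 excess over $240,300 is $5,964; credit = $7,800 − $5,964 = $1,836.
Veteran's Credit: $290,000 is below the $314,000 cutoff, so the full $7,750 applies.
Total: $8,388 + $1,500 + $1,836 + $7,750 = $19,474.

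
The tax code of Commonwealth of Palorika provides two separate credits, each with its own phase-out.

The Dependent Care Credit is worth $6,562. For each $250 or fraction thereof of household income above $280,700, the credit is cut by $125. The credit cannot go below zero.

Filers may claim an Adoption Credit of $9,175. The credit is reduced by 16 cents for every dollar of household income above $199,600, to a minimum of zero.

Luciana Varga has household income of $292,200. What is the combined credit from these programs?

Dependent Care Credit: income exceeds $280,700 by $11,500, which is 46 full-or-partial $250 increments; reduction = 46 × $125 = $5,750, leaving $812.
Adoption Credit: 16% of the $92,600 excess over $199,600 is $14,816 ≥ base, so the credit is $0.
Total: $812 + $0 = $812.

$812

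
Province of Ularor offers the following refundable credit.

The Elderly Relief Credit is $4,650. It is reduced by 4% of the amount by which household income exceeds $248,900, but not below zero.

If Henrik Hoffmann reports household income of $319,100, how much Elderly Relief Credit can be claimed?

$1,842

Elderly Relief Credit: 4% of the $70,200 excess over $248,900 is $2,808; credit = $4,650 − $2,808 = $1,842.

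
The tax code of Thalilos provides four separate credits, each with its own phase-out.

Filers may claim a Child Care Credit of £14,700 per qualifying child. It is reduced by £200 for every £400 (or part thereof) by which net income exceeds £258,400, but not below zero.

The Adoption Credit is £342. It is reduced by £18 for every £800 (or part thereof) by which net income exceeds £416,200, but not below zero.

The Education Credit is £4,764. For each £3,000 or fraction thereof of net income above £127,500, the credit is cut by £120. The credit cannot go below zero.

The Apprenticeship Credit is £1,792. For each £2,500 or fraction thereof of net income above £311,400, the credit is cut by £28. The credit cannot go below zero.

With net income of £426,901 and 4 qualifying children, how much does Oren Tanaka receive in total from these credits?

£566

Child Care Credit: base = 4 × £14,700 = £58,800. income exceeds £258,400 by £168,501 → 422 increments × £200 = £84,400 ≥ base, so the credit is £0.
Adoption Credit: income exceeds £416,200 by £10,701, which is 14 full-or-partial £800 increments; reduction = 14 × £18 = £252, leaving £90.
Education Credit: income exceeds £127,500 by £299,401 → 100 increments × £120 = £12,000 ≥ base, so the credit is £0.
Apprenticeship Credit: income exceeds £311,400 by £115,501, which is 47 full-or-partial £2,500 increments; reduction = 47 × £28 = £1,316, leaving £476.
Total: £0 + £90 + £0 + £476 = £566.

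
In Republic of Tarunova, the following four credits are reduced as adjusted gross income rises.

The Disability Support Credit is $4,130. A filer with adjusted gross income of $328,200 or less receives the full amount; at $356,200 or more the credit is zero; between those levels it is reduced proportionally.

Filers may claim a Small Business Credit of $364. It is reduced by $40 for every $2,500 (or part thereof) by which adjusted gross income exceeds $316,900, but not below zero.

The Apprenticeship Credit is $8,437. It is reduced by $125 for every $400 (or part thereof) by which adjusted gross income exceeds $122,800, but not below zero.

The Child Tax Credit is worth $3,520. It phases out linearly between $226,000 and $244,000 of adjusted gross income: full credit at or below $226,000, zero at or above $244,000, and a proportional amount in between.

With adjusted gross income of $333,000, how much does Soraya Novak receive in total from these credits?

Disability Support Credit: $333,000 is $4,800 into a $28,000 phase-out range, leaving 23,200/28,000 of the credit: $4,130 × 23,200/28,000 = $3,422.
Small Business Credit: income exceeds $316,900 by $16,100, which is 7 full-or-partial $2,500 increments; reduction = 7 × $40 = $280, leaving $84.
Apprenticeship Credit: income exceeds $122,800 by $210,200 → 526 increments × $125 = $65,750 ≥ base, so the credit is $0.
Child Tax Credit: $333,000 is at or above $244,000, so the credit is $0.
Total: $3,422 + $84 + $0 + $0 = $3,506.

$3,506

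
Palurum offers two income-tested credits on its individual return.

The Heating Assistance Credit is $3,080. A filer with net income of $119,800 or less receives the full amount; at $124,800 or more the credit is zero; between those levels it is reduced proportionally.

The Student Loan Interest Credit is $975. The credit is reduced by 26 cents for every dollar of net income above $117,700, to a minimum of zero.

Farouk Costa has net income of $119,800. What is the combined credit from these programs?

Heating Assistance Credit: $119,800 is at or below the $119,800 threshold, so the full $3,080 applies.
Student Loan Interest Credit: 26% of the $2,100 excess over $117,700 is $546; credit = $975 − $546 = $429.
Total: $3,080 + $429 = $3,509.

$3,509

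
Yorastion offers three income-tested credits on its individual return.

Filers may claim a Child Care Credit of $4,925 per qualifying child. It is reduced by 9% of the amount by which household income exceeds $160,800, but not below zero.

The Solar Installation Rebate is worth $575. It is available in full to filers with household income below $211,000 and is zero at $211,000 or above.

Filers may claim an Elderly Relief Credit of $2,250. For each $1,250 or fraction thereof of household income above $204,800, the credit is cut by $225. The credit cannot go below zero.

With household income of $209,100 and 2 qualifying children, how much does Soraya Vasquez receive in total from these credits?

Child Care Credit: base = 2 × $4,925 = $9,850. 9% of the $48,300 excess over $160,800 is $4,347; credit = $9,850 − $4,347 = $5,503.
Solar Installation Rebate: $209,100 is below the $211,000 cutoff, so the full $575 applies.
Elderly Relief Credit: income exceeds $204,800 by $4,300, which is 4 full-or-partial $1,250 increments; reduction = 4 × $225 = $900, leaving $1,350.
Total: $5,503 + $575 + $1,350 = $7,428.

$7,428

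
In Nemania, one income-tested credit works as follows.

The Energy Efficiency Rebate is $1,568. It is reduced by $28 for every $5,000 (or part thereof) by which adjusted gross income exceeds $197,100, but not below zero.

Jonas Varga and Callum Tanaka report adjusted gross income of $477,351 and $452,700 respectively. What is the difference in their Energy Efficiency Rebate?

$112

Jonas ($477,351): Energy Efficiency Rebate: income exceeds $197,100 by $280,251 → 57 increments × $28 = $1,596 ≥ base, so the credit is $0.
Callum ($452,700): Energy Efficiency Rebate: income exceeds $197,100 by $255,600, which is 52 full-or-partial $5,000 increments; reduction = 52 × $28 = $1,456, leaving $112.
Difference: |$0 − $112| = $112.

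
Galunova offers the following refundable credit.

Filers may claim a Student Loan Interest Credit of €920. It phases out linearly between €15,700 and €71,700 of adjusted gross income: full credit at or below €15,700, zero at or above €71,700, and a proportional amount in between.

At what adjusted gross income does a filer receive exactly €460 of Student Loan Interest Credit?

€460 is 460/920 of the full €920, so 460/920 of the €56,000 range has been used: income = €15,700 + €56,000 × 460/920 = €43,700.

€43,700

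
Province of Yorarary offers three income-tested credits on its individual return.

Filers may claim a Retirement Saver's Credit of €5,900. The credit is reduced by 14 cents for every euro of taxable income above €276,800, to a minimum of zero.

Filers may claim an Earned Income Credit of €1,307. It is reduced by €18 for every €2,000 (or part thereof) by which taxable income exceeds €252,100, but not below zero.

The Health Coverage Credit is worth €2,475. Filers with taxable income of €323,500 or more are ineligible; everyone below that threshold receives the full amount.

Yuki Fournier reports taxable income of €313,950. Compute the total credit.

Retirement Saver's Credit: 14% of the €37,150 excess over €276,800 is €5,201; credit = €5,900 − €5,201 = €699.
Earned Income Credit: income exceeds €252,100 by €61,850, which is 31 full-or-partial €2,000 increments; reduction = 31 × €18 = €558, leaving €749.
Health Coverage Credit: €313,950 is below the €323,500 cutoff, so the full €2,475 applies.
Total: €699 + €749 + €2,475 = €3,923.

€3,923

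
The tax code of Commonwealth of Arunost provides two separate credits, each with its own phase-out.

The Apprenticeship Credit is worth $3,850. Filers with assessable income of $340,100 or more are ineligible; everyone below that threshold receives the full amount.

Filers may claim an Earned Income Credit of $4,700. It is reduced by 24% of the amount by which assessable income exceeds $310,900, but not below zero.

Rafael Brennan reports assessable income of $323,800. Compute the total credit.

Apprenticeship Credit: $323,800 is below the $340,100 cutoff, so the full $3,850 applies.
Earned Income Credit: 24% of the $12,900 excess over $310,900 is $3,096; credit = $4,700 − $3,096 = $1,604.
Total: $3,850 + $1,604 = $5,454.

$5,454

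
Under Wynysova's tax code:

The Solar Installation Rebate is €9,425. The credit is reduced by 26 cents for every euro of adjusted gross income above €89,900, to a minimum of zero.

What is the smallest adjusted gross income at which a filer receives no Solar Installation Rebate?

The credit falls by 26% of each euro above €89,900, so it reaches zero when the excess is €9,425 / 26% = €36,250: income = €89,900 + €36,250 = €126,150.

€126,150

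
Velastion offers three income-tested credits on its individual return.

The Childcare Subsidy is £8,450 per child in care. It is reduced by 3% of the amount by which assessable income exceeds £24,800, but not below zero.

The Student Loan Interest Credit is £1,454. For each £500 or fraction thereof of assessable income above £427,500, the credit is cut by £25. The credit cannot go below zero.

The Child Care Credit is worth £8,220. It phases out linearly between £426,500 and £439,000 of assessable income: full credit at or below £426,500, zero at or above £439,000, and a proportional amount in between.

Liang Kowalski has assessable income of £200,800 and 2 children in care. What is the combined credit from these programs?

Childcare Subsidy: base = 2 × £8,450 = £16,900. 3% of the £176,000 excess over £24,800 is £5,280; credit = £16,900 − £5,280 = £11,620.
Student Loan Interest Credit: £200,800 is at or below the £427,500 threshold, so the full £1,454 applies.
Child Care Credit: £200,800 is at or below the £426,500 threshold, so the full £8,220 applies.
Total: £11,620 + £1,454 + £8,220 = £21,294.

£21,294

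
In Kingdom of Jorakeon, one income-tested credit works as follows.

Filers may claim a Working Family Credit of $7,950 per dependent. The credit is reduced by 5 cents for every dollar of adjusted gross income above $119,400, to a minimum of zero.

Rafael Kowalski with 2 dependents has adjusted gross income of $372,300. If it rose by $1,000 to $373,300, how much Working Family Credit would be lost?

At $372,300 — base = 2 × $7,950 = $15,900. 5% of the $252,900 excess over $119,400 is $12,645; credit = $15,900 − $12,645 = $3,255.
At $373,300 — base = 2 × $7,950 = $15,900. 5% of the $253,900 excess over $119,400 is $12,695; credit = $15,900 − $12,695 = $3,205.
Lost: $3,255 − $3,205 = $50.

$50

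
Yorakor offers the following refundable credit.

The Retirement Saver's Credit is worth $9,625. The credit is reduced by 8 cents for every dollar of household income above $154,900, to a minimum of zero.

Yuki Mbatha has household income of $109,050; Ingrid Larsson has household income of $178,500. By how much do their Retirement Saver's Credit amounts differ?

$1,888

Yuki ($109,050): Retirement Saver's Credit: $109,050 is at or below the $154,900 threshold, so the full $9,625 applies.
Ingrid ($178,500): Retirement Saver's Credit: 8% of the $23,600 excess over $154,900 is $1,888; credit = $9,625 − $1,888 = $7,737.
Difference: |$9,625 − $7,737| = $1,888.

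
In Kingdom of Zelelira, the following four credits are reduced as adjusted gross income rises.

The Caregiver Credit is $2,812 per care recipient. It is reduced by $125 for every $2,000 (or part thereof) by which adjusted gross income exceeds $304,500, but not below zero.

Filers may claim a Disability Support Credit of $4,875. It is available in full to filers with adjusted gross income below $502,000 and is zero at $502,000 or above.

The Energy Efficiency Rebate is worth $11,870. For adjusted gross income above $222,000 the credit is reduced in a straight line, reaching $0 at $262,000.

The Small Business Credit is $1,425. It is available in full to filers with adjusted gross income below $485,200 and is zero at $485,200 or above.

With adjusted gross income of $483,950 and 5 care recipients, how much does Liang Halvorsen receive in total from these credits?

Caregiver Credit: base = 5 × $2,812 = $14,060. income exceeds $304,500 by $179,450, which is 90 full-or-partial $2,000 increments; reduction = 90 × $125 = $11,250, leaving $2,810.
Disability Support Credit: $483,950 is below the $502,000 cutoff, so the full $4,875 applies.
Energy Efficiency Rebate: $483,950 is at or above $262,000, so the credit is $0.
Small Business Credit: $483,950 is below the $485,200 cutoff, so the full $1,425 applies.
Total: $2,810 + $4,875 + $0 + $1,425 = $9,110.

$9,110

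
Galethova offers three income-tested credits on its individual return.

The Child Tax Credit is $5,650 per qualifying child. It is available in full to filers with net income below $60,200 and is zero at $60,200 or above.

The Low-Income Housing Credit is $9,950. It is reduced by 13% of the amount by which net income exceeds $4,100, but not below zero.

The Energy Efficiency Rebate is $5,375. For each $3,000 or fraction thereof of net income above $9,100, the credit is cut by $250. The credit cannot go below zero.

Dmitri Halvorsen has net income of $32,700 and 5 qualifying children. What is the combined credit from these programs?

Child Tax Credit: base = 5 × $5,650 = $28,250. $32,700 is below the $60,200 cutoff, so the full $28,250 applies.
Low-Income Housing Credit: 13% of the $28,600 excess over $4,100 is $3,718; credit = $9,950 − $3,718 = $6,232.
Energy Efficiency Rebate: income exceeds $9,100 by $23,600, which is 8 full-or-partial $3,000 increments; reduction = 8 × $250 = $2,000, leaving $3,375.
Total: $28,250 + $6,232 + $3,375 = $37,857.

$37,857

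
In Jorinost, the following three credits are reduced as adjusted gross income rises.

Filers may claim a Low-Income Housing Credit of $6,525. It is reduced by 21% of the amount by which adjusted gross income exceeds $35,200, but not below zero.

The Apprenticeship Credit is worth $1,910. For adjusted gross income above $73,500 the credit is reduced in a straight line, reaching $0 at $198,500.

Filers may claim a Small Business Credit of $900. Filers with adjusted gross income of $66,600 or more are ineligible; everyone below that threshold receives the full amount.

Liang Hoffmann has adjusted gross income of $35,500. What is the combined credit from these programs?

$9,272

Low-Income Housing Credit: 21% of the $300 excess over $35,200 is $63; credit = $6,525 − $63 = $6,462.
Apprenticeship Credit: $35,500 is at or below the $73,500 threshold, so the full $1,910 applies.
Small Business Credit: $35,500 is below the $66,600 cutoff, so the full $900 applies.
Total: $6,462 + $1,910 + $900 = $9,272.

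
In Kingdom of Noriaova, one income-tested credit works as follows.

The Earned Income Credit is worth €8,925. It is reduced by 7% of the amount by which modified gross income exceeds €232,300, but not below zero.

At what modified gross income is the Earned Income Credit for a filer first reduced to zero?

The credit falls by 7% of each euro above €232,300, so it reaches zero when the excess is €8,925 / 7% = €127,500: income = €232,300 + €127,500 = €359,800.

€359,800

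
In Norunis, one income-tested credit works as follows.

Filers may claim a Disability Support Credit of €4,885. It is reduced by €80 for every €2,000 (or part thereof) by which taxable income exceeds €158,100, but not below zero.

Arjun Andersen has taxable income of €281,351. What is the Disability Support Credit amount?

€0

Disability Support Credit: income exceeds €158,100 by €123,251 → 62 increments × €80 = €4,960 ≥ base, so the credit is €0.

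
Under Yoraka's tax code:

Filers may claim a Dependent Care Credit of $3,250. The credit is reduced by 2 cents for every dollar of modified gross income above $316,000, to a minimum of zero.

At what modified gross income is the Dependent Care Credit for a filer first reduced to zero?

The credit falls by 2% of each dollar above $316,000, so it reaches zero when the excess is $3,250 / 2% = $162,500: income = $316,000 + $162,500 = $478,500.

$478,500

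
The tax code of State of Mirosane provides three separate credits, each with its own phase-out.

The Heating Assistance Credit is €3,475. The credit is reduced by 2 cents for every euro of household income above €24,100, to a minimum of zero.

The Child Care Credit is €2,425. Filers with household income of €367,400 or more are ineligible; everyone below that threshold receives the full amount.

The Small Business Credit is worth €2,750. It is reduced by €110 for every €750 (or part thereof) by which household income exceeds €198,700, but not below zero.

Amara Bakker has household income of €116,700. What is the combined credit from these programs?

€6,798

Heating Assistance Credit: 2% of the €92,600 excess over €24,100 is €1,852; credit = €3,475 − €1,852 = €1,623.
Child Care Credit: €116,700 is below the €367,400 cutoff, so the full €2,425 applies.
Small Business Credit: €116,700 is at or below the €198,700 threshold, so the full €2,750 applies.
Total: €1,623 + €2,425 + €2,750 = €6,798.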